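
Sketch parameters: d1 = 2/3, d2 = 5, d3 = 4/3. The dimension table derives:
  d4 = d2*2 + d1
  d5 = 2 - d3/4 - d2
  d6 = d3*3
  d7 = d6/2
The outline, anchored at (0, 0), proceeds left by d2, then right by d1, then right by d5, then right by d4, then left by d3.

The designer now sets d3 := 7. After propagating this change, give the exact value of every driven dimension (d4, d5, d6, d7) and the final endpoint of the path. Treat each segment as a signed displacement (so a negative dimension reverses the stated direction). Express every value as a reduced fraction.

d4 = 32/3
d5 = -19/4
d6 = 21
d7 = 21/2
endpoint = (-65/12, 0)

Apply edit: d3 := 7
  d4 = d2*2 + d1 = 32/3
  d5 = 2 - d3/4 - d2 = -19/4
  d6 = d3*3 = 21
  d7 = d6/2 = 21/2
Walk from origin (0, 0):
  seg 1: left by d2 = 5 → (-5, 0)
  seg 2: right by d1 = 2/3 → (-13/3, 0)
  seg 3: right by d5 = -19/4 → (-109/12, 0)
  seg 4: right by d4 = 32/3 → (19/12, 0)
  seg 5: left by d3 = 7 → (-65/12, 0)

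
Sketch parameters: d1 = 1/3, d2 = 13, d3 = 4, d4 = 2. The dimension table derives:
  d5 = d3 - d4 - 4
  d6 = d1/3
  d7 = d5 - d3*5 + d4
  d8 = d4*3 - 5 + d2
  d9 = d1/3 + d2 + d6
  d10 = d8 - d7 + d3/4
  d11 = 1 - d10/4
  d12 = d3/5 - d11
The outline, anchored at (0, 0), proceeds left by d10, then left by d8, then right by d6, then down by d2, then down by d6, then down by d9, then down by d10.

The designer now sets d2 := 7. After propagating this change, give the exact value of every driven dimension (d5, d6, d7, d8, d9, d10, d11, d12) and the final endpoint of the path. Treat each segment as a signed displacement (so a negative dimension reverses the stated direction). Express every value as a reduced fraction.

d5 = -2
d6 = 1/9
d7 = -20
d8 = 8
d9 = 65/9
d10 = 29
d11 = -25/4
d12 = 141/20
endpoint = (-332/9, -130/3)

Apply edit: d2 := 7
  d5 = d3 - d4 - 4 = -2
  d6 = d1/3 = 1/9
  d7 = d5 - d3*5 + d4 = -20
  d8 = d4*3 - 5 + d2 = 8
  d9 = d1/3 + d2 + d6 = 65/9
  d10 = d8 - d7 + d3/4 = 29
  d11 = 1 - d10/4 = -25/4
  d12 = d3/5 - d11 = 141/20
Walk from origin (0, 0):
  seg 1: left by d10 = 29 → (-29, 0)
  seg 2: left by d8 = 8 → (-37, 0)
  seg 3: right by d6 = 1/9 → (-332/9, 0)
  seg 4: down by d2 = 7 → (-332/9, -7)
  seg 5: down by d6 = 1/9 → (-332/9, -64/9)
  seg 6: down by d9 = 65/9 → (-332/9, -43/3)
  seg 7: down by d10 = 29 → (-332/9, -130/3)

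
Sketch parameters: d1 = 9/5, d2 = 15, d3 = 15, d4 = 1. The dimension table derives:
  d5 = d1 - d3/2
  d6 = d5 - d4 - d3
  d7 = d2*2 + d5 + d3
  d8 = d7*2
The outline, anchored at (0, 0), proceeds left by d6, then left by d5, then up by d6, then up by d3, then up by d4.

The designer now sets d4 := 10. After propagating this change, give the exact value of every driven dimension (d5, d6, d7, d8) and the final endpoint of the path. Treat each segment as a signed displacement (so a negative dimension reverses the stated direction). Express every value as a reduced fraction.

Apply edit: d4 := 10
  d5 = d1 - d3/2 = -57/10
  d6 = d5 - d4 - d3 = -307/10
  d7 = d2*2 + d5 + d3 = 393/10
  d8 = d7*2 = 393/5
Walk from origin (0, 0):
  seg 1: left by d6 = -307/10 → (307/10, 0)
  seg 2: left by d5 = -57/10 → (182/5, 0)
  seg 3: up by d6 = -307/10 → (182/5, -307/10)
  seg 4: up by d3 = 15 → (182/5, -157/10)
  seg 5: up by d4 = 10 → (182/5, -57/10)

d5 = -57/10
d6 = -307/10
d7 = 393/10
d8 = 393/5
endpoint = (182/5, -57/10)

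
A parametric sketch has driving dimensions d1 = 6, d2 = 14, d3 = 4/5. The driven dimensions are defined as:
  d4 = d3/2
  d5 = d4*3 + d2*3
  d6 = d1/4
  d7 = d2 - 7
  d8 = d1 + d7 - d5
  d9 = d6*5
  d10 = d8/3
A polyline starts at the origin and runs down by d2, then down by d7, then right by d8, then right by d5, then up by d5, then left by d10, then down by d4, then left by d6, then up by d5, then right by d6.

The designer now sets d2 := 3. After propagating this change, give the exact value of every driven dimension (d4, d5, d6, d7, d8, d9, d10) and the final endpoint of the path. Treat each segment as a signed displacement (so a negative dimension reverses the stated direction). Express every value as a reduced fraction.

d4 = 2/5
d5 = 51/5
d6 = 3/2
d7 = -4
d8 = -41/5
d9 = 15/2
d10 = -41/15
endpoint = (71/15, 21)

Apply edit: d2 := 3
  d4 = d3/2 = 2/5
  d5 = d4*3 + d2*3 = 51/5
  d6 = d1/4 = 3/2
  d7 = d2 - 7 = -4
  d8 = d1 + d7 - d5 = -41/5
  d9 = d6*5 = 15/2
  d10 = d8/3 = -41/15
Walk from origin (0, 0):
  seg 1: down by d2 = 3 → (0, -3)
  seg 2: down by d7 = -4 → (0, 1)
  seg 3: right by d8 = -41/5 → (-41/5, 1)
  seg 4: right by d5 = 51/5 → (2, 1)
  seg 5: up by d5 = 51/5 → (2, 56/5)
  seg 6: left by d10 = -41/15 → (71/15, 56/5)
  seg 7: down by d4 = 2/5 → (71/15, 54/5)
  seg 8: left by d6 = 3/2 → (97/30, 54/5)
  seg 9: up by d5 = 51/5 → (97/30, 21)
  seg 10: right by d6 = 3/2 → (71/15, 21)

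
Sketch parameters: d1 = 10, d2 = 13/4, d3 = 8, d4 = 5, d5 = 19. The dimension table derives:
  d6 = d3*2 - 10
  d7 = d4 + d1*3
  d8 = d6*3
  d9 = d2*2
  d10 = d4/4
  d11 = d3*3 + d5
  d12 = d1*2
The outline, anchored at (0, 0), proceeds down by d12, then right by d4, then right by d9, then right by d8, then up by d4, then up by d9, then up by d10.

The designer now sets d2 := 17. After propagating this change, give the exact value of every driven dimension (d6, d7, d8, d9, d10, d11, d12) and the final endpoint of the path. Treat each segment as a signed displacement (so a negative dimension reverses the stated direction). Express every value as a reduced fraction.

Apply edit: d2 := 17
  d6 = d3*2 - 10 = 6
  d7 = d4 + d1*3 = 35
  d8 = d6*3 = 18
  d9 = d2*2 = 34
  d10 = d4/4 = 5/4
  d11 = d3*3 + d5 = 43
  d12 = d1*2 = 20
Walk from origin (0, 0):
  seg 1: down by d12 = 20 → (0, -20)
  seg 2: right by d4 = 5 → (5, -20)
  seg 3: right by d9 = 34 → (39, -20)
  seg 4: right by d8 = 18 → (57, -20)
  seg 5: up by d4 = 5 → (57, -15)
  seg 6: up by d9 = 34 → (57, 19)
  seg 7: up by d10 = 5/4 → (57, 81/4)

d6 = 6
d7 = 35
d8 = 18
d9 = 34
d10 = 5/4
d11 = 43
d12 = 20
endpoint = (57, 81/4)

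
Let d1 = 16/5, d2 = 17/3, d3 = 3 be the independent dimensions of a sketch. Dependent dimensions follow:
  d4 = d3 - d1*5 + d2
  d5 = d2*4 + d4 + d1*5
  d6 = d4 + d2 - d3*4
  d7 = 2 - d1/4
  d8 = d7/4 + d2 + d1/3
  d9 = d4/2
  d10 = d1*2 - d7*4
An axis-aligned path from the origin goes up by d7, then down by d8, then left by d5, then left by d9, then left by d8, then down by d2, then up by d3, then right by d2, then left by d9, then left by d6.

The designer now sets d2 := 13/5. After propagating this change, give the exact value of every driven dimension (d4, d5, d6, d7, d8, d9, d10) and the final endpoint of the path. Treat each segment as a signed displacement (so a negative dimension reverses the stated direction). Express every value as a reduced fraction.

Apply edit: d2 := 13/5
  d4 = d3 - d1*5 + d2 = -52/5
  d5 = d2*4 + d4 + d1*5 = 16
  d6 = d4 + d2 - d3*4 = -99/5
  d7 = 2 - d1/4 = 6/5
  d8 = d7/4 + d2 + d1/3 = 119/30
  d9 = d4/2 = -26/5
  d10 = d1*2 - d7*4 = 8/5
Walk from origin (0, 0):
  seg 1: up by d7 = 6/5 → (0, 6/5)
  seg 2: down by d8 = 119/30 → (0, -83/30)
  seg 3: left by d5 = 16 → (-16, -83/30)
  seg 4: left by d9 = -26/5 → (-54/5, -83/30)
  seg 5: left by d8 = 119/30 → (-443/30, -83/30)
  seg 6: down by d2 = 13/5 → (-443/30, -161/30)
  seg 7: up by d3 = 3 → (-443/30, -71/30)
  seg 8: right by d2 = 13/5 → (-73/6, -71/30)
  seg 9: left by d9 = -26/5 → (-209/30, -71/30)
  seg 10: left by d6 = -99/5 → (77/6, -71/30)

d4 = -52/5
d5 = 16
d6 = -99/5
d7 = 6/5
d8 = 119/30
d9 = -26/5
d10 = 8/5
endpoint = (77/6, -71/30)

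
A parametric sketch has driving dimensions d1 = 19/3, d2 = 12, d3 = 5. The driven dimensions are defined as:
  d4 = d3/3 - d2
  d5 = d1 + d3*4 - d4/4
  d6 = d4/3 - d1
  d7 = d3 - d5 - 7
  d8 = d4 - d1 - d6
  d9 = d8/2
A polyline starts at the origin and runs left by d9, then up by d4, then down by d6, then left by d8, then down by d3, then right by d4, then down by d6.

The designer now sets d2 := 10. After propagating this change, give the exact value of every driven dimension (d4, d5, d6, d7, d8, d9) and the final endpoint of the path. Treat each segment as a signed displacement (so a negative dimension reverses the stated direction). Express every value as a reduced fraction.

Apply edit: d2 := 10
  d4 = d3/3 - d2 = -25/3
  d5 = d1 + d3*4 - d4/4 = 341/12
  d6 = d4/3 - d1 = -82/9
  d7 = d3 - d5 - 7 = -365/12
  d8 = d4 - d1 - d6 = -50/9
  d9 = d8/2 = -25/9
Walk from origin (0, 0):
  seg 1: left by d9 = -25/9 → (25/9, 0)
  seg 2: up by d4 = -25/3 → (25/9, -25/3)
  seg 3: down by d6 = -82/9 → (25/9, 7/9)
  seg 4: left by d8 = -50/9 → (25/3, 7/9)
  seg 5: down by d3 = 5 → (25/3, -38/9)
  seg 6: right by d4 = -25/3 → (0, -38/9)
  seg 7: down by d6 = -82/9 → (0, 44/9)

d4 = -25/3
d5 = 341/12
d6 = -82/9
d7 = -365/12
d8 = -50/9
d9 = -25/9
endpoint = (0, 44/9)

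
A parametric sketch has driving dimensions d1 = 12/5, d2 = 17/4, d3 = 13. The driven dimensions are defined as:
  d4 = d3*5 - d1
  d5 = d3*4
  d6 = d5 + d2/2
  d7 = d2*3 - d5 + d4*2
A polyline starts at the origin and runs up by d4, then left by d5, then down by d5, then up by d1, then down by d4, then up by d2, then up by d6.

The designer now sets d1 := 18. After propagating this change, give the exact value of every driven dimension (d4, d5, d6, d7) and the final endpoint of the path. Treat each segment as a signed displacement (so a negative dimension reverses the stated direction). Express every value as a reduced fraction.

Apply edit: d1 := 18
  d4 = d3*5 - d1 = 47
  d5 = d3*4 = 52
  d6 = d5 + d2/2 = 433/8
  d7 = d2*3 - d5 + d4*2 = 219/4
Walk from origin (0, 0):
  seg 1: up by d4 = 47 → (0, 47)
  seg 2: left by d5 = 52 → (-52, 47)
  seg 3: down by d5 = 52 → (-52, -5)
  seg 4: up by d1 = 18 → (-52, 13)
  seg 5: down by d4 = 47 → (-52, -34)
  seg 6: up by d2 = 17/4 → (-52, -119/4)
  seg 7: up by d6 = 433/8 → (-52, 195/8)

d4 = 47
d5 = 52
d6 = 433/8
d7 = 219/4
endpoint = (-52, 195/8)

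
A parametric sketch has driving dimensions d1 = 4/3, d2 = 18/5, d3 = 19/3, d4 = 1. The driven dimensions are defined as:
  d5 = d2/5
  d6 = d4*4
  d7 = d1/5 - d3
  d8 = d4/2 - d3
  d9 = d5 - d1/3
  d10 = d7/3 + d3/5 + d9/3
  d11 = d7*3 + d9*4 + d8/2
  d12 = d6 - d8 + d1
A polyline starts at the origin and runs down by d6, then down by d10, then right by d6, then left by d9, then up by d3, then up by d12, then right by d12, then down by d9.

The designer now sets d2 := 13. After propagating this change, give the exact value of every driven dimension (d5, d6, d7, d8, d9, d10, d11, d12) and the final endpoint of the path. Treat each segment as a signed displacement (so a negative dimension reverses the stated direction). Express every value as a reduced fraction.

Apply edit: d2 := 13
  d5 = d2/5 = 13/5
  d6 = d4*4 = 4
  d7 = d1/5 - d3 = -91/15
  d8 = d4/2 - d3 = -35/6
  d9 = d5 - d1/3 = 97/45
  d10 = d7/3 + d3/5 + d9/3 = -1/27
  d11 = d7*3 + d9*4 + d8/2 = -2249/180
  d12 = d6 - d8 + d1 = 67/6
Walk from origin (0, 0):
  seg 1: down by d6 = 4 → (0, -4)
  seg 2: down by d10 = -1/27 → (0, -107/27)
  seg 3: right by d6 = 4 → (4, -107/27)
  seg 4: left by d9 = 97/45 → (83/45, -107/27)
  seg 5: up by d3 = 19/3 → (83/45, 64/27)
  seg 6: up by d12 = 67/6 → (83/45, 731/54)
  seg 7: right by d12 = 67/6 → (1171/90, 731/54)
  seg 8: down by d9 = 97/45 → (1171/90, 3073/270)

d5 = 13/5
d6 = 4
d7 = -91/15
d8 = -35/6
d9 = 97/45
d10 = -1/27
d11 = -2249/180
d12 = 67/6
endpoint = (1171/90, 3073/270)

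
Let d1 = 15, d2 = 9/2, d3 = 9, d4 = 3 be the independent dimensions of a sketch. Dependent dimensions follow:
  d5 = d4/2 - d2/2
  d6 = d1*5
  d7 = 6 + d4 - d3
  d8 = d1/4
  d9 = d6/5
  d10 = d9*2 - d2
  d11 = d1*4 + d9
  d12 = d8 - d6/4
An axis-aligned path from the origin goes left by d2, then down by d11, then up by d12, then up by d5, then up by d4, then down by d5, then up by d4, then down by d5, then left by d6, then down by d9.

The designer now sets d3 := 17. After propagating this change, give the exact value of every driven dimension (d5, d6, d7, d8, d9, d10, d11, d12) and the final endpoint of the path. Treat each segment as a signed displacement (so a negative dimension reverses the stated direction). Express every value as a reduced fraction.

Apply edit: d3 := 17
  d5 = d4/2 - d2/2 = -3/4
  d6 = d1*5 = 75
  d7 = 6 + d4 - d3 = -8
  d8 = d1/4 = 15/4
  d9 = d6/5 = 15
  d10 = d9*2 - d2 = 51/2
  d11 = d1*4 + d9 = 75
  d12 = d8 - d6/4 = -15
Walk from origin (0, 0):
  seg 1: left by d2 = 9/2 → (-9/2, 0)
  seg 2: down by d11 = 75 → (-9/2, -75)
  seg 3: up by d12 = -15 → (-9/2, -90)
  seg 4: up by d5 = -3/4 → (-9/2, -363/4)
  seg 5: up by d4 = 3 → (-9/2, -351/4)
  seg 6: down by d5 = -3/4 → (-9/2, -87)
  seg 7: up by d4 = 3 → (-9/2, -84)
  seg 8: down by d5 = -3/4 → (-9/2, -333/4)
  seg 9: left by d6 = 75 → (-159/2, -333/4)
  seg 10: down by d9 = 15 → (-159/2, -393/4)

d5 = -3/4
d6 = 75
d7 = -8
d8 = 15/4
d9 = 15
d10 = 51/2
d11 = 75
d12 = -15
endpoint = (-159/2, -393/4)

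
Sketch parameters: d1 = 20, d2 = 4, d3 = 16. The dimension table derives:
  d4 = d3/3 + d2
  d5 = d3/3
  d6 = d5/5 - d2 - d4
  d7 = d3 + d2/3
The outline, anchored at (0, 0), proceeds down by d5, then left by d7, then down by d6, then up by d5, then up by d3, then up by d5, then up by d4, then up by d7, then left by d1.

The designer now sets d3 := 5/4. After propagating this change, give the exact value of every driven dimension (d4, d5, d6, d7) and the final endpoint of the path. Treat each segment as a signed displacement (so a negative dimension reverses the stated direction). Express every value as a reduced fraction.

Apply edit: d3 := 5/4
  d4 = d3/3 + d2 = 53/12
  d5 = d3/3 = 5/12
  d6 = d5/5 - d2 - d4 = -25/3
  d7 = d3 + d2/3 = 31/12
Walk from origin (0, 0):
  seg 1: down by d5 = 5/12 → (0, -5/12)
  seg 2: left by d7 = 31/12 → (-31/12, -5/12)
  seg 3: down by d6 = -25/3 → (-31/12, 95/12)
  seg 4: up by d5 = 5/12 → (-31/12, 25/3)
  seg 5: up by d3 = 5/4 → (-31/12, 115/12)
  seg 6: up by d5 = 5/12 → (-31/12, 10)
  seg 7: up by d4 = 53/12 → (-31/12, 173/12)
  seg 8: up by d7 = 31/12 → (-31/12, 17)
  seg 9: left by d1 = 20 → (-271/12, 17)

d4 = 53/12
d5 = 5/12
d6 = -25/3
d7 = 31/12
endpoint = (-271/12, 17)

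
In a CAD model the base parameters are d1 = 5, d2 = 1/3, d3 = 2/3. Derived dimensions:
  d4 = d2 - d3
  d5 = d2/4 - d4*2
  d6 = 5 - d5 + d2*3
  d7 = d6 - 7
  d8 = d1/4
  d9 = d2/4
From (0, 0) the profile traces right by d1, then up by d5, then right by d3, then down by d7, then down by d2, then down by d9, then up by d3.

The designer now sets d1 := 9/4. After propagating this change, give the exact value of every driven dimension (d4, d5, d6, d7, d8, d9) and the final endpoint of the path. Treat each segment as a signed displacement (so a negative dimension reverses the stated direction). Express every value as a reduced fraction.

d4 = -1/3
d5 = 3/4
d6 = 21/4
d7 = -7/4
d8 = 9/16
d9 = 1/12
endpoint = (35/12, 11/4)

Apply edit: d1 := 9/4
  d4 = d2 - d3 = -1/3
  d5 = d2/4 - d4*2 = 3/4
  d6 = 5 - d5 + d2*3 = 21/4
  d7 = d6 - 7 = -7/4
  d8 = d1/4 = 9/16
  d9 = d2/4 = 1/12
Walk from origin (0, 0):
  seg 1: right by d1 = 9/4 → (9/4, 0)
  seg 2: up by d5 = 3/4 → (9/4, 3/4)
  seg 3: right by d3 = 2/3 → (35/12, 3/4)
  seg 4: down by d7 = -7/4 → (35/12, 5/2)
  seg 5: down by d2 = 1/3 → (35/12, 13/6)
  seg 6: down by d9 = 1/12 → (35/12, 25/12)
  seg 7: up by d3 = 2/3 → (35/12, 11/4)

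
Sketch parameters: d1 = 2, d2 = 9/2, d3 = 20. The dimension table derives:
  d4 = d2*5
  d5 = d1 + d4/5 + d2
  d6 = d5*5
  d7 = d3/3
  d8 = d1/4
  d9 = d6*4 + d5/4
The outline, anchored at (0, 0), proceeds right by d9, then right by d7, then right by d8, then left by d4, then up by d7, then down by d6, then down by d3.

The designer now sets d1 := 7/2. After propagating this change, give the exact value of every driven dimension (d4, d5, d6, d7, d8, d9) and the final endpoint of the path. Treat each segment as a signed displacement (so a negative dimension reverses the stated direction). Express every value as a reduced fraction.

d4 = 45/2
d5 = 25/2
d6 = 125/2
d7 = 20/3
d8 = 7/8
d9 = 2025/8
endpoint = (1429/6, -455/6)

Apply edit: d1 := 7/2
  d4 = d2*5 = 45/2
  d5 = d1 + d4/5 + d2 = 25/2
  d6 = d5*5 = 125/2
  d7 = d3/3 = 20/3
  d8 = d1/4 = 7/8
  d9 = d6*4 + d5/4 = 2025/8
Walk from origin (0, 0):
  seg 1: right by d9 = 2025/8 → (2025/8, 0)
  seg 2: right by d7 = 20/3 → (6235/24, 0)
  seg 3: right by d8 = 7/8 → (782/3, 0)
  seg 4: left by d4 = 45/2 → (1429/6, 0)
  seg 5: up by d7 = 20/3 → (1429/6, 20/3)
  seg 6: down by d6 = 125/2 → (1429/6, -335/6)
  seg 7: down by d3 = 20 → (1429/6, -455/6)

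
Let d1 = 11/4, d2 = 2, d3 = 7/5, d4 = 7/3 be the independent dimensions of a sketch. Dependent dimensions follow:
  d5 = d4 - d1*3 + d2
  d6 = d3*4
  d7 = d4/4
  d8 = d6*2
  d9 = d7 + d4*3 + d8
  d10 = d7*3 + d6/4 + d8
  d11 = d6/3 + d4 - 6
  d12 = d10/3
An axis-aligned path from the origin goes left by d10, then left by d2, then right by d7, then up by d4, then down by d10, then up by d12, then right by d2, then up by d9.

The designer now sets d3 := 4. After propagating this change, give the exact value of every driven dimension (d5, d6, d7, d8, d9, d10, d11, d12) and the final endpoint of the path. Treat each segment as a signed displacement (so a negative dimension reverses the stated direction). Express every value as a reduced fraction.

Apply edit: d3 := 4
  d5 = d4 - d1*3 + d2 = -47/12
  d6 = d3*4 = 16
  d7 = d4/4 = 7/12
  d8 = d6*2 = 32
  d9 = d7 + d4*3 + d8 = 475/12
  d10 = d7*3 + d6/4 + d8 = 151/4
  d11 = d6/3 + d4 - 6 = 5/3
  d12 = d10/3 = 151/12
Walk from origin (0, 0):
  seg 1: left by d10 = 151/4 → (-151/4, 0)
  seg 2: left by d2 = 2 → (-159/4, 0)
  seg 3: right by d7 = 7/12 → (-235/6, 0)
  seg 4: up by d4 = 7/3 → (-235/6, 7/3)
  seg 5: down by d10 = 151/4 → (-235/6, -425/12)
  seg 6: up by d12 = 151/12 → (-235/6, -137/6)
  seg 7: right by d2 = 2 → (-223/6, -137/6)
  seg 8: up by d9 = 475/12 → (-223/6, 67/4)

d5 = -47/12
d6 = 16
d7 = 7/12
d8 = 32
d9 = 475/12
d10 = 151/4
d11 = 5/3
d12 = 151/12
endpoint = (-223/6, 67/4)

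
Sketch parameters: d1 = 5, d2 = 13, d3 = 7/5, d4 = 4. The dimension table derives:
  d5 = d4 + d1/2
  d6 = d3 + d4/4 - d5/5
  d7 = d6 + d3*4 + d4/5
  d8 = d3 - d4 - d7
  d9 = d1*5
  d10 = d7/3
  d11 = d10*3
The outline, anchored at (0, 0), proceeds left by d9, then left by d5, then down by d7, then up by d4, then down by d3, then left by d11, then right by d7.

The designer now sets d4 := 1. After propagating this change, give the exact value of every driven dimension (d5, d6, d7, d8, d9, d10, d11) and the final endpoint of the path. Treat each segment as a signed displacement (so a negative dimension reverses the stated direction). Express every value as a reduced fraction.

Apply edit: d4 := 1
  d5 = d4 + d1/2 = 7/2
  d6 = d3 + d4/4 - d5/5 = 19/20
  d7 = d6 + d3*4 + d4/5 = 27/4
  d8 = d3 - d4 - d7 = -127/20
  d9 = d1*5 = 25
  d10 = d7/3 = 9/4
  d11 = d10*3 = 27/4
Walk from origin (0, 0):
  seg 1: left by d9 = 25 → (-25, 0)
  seg 2: left by d5 = 7/2 → (-57/2, 0)
  seg 3: down by d7 = 27/4 → (-57/2, -27/4)
  seg 4: up by d4 = 1 → (-57/2, -23/4)
  seg 5: down by d3 = 7/5 → (-57/2, -143/20)
  seg 6: left by d11 = 27/4 → (-141/4, -143/20)
  seg 7: right by d7 = 27/4 → (-57/2, -143/20)

d5 = 7/2
d6 = 19/20
d7 = 27/4
d8 = -127/20
d9 = 25
d10 = 9/4
d11 = 27/4
endpoint = (-57/2, -143/20)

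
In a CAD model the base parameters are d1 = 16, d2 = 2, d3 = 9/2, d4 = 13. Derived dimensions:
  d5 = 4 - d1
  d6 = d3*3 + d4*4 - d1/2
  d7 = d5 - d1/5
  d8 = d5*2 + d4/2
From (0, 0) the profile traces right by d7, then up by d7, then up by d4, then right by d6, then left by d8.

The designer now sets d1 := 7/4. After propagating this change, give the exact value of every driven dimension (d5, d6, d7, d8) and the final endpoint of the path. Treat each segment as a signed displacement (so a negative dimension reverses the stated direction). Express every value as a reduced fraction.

d5 = 9/4
d6 = 517/8
d7 = 19/10
d8 = 11
endpoint = (2221/40, 149/10)

Apply edit: d1 := 7/4
  d5 = 4 - d1 = 9/4
  d6 = d3*3 + d4*4 - d1/2 = 517/8
  d7 = d5 - d1/5 = 19/10
  d8 = d5*2 + d4/2 = 11
Walk from origin (0, 0):
  seg 1: right by d7 = 19/10 → (19/10, 0)
  seg 2: up by d7 = 19/10 → (19/10, 19/10)
  seg 3: up by d4 = 13 → (19/10, 149/10)
  seg 4: right by d6 = 517/8 → (2661/40, 149/10)
  seg 5: left by d8 = 11 → (2221/40, 149/10)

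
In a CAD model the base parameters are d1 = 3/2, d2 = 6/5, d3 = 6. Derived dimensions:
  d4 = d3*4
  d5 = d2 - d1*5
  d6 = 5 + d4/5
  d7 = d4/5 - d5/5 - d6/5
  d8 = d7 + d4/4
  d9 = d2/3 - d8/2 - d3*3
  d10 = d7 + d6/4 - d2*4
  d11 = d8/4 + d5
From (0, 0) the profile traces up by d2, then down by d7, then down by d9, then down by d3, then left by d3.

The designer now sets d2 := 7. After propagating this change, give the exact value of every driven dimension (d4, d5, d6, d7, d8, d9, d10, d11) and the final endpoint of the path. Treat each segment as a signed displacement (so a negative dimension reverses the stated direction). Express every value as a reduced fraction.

Apply edit: d2 := 7
  d4 = d3*4 = 24
  d5 = d2 - d1*5 = -1/2
  d6 = 5 + d4/5 = 49/5
  d7 = d4/5 - d5/5 - d6/5 = 147/50
  d8 = d7 + d4/4 = 447/50
  d9 = d2/3 - d8/2 - d3*3 = -6041/300
  d10 = d7 + d6/4 - d2*4 = -2261/100
  d11 = d8/4 + d5 = 347/200
Walk from origin (0, 0):
  seg 1: up by d2 = 7 → (0, 7)
  seg 2: down by d7 = 147/50 → (0, 203/50)
  seg 3: down by d9 = -6041/300 → (0, 7259/300)
  seg 4: down by d3 = 6 → (0, 5459/300)
  seg 5: left by d3 = 6 → (-6, 5459/300)

d4 = 24
d5 = -1/2
d6 = 49/5
d7 = 147/50
d8 = 447/50
d9 = -6041/300
d10 = -2261/100
d11 = 347/200
endpoint = (-6, 5459/300)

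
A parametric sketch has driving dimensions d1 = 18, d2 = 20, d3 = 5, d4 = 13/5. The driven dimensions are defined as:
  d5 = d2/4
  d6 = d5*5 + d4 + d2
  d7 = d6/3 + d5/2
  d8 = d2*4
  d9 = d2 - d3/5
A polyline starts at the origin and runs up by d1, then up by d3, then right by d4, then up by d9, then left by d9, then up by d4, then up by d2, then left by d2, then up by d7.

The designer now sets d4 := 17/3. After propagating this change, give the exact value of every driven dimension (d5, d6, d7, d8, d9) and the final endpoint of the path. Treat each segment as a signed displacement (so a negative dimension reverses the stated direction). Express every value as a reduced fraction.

d5 = 5
d6 = 152/3
d7 = 349/18
d8 = 80
d9 = 19
endpoint = (-100/3, 1567/18)

Apply edit: d4 := 17/3
  d5 = d2/4 = 5
  d6 = d5*5 + d4 + d2 = 152/3
  d7 = d6/3 + d5/2 = 349/18
  d8 = d2*4 = 80
  d9 = d2 - d3/5 = 19
Walk from origin (0, 0):
  seg 1: up by d1 = 18 → (0, 18)
  seg 2: up by d3 = 5 → (0, 23)
  seg 3: right by d4 = 17/3 → (17/3, 23)
  seg 4: up by d9 = 19 → (17/3, 42)
  seg 5: left by d9 = 19 → (-40/3, 42)
  seg 6: up by d4 = 17/3 → (-40/3, 143/3)
  seg 7: up by d2 = 20 → (-40/3, 203/3)
  seg 8: left by d2 = 20 → (-100/3, 203/3)
  seg 9: up by d7 = 349/18 → (-100/3, 1567/18)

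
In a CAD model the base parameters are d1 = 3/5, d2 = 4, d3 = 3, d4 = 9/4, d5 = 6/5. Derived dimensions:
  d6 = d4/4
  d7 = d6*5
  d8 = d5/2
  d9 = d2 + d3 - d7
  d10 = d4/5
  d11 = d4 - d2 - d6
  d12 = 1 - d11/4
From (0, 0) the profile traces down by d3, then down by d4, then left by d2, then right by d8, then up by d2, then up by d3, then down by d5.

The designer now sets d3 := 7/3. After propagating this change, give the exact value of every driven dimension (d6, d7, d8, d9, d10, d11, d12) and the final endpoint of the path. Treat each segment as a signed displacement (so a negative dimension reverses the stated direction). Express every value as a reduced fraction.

Apply edit: d3 := 7/3
  d6 = d4/4 = 9/16
  d7 = d6*5 = 45/16
  d8 = d5/2 = 3/5
  d9 = d2 + d3 - d7 = 169/48
  d10 = d4/5 = 9/20
  d11 = d4 - d2 - d6 = -37/16
  d12 = 1 - d11/4 = 101/64
Walk from origin (0, 0):
  seg 1: down by d3 = 7/3 → (0, -7/3)
  seg 2: down by d4 = 9/4 → (0, -55/12)
  seg 3: left by d2 = 4 → (-4, -55/12)
  seg 4: right by d8 = 3/5 → (-17/5, -55/12)
  seg 5: up by d2 = 4 → (-17/5, -7/12)
  seg 6: up by d3 = 7/3 → (-17/5, 7/4)
  seg 7: down by d5 = 6/5 → (-17/5, 11/20)

d6 = 9/16
d7 = 45/16
d8 = 3/5
d9 = 169/48
d10 = 9/20
d11 = -37/16
d12 = 101/64
endpoint = (-17/5, 11/20)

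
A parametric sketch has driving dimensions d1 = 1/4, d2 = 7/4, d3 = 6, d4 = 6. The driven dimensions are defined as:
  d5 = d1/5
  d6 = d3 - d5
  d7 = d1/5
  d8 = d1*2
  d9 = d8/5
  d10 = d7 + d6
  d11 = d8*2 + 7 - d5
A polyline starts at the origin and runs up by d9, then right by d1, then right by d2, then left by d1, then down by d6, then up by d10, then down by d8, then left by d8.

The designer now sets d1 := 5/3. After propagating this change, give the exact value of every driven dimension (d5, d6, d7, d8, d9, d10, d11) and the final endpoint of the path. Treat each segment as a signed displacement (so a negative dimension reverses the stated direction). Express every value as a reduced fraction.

d5 = 1/3
d6 = 17/3
d7 = 1/3
d8 = 10/3
d9 = 2/3
d10 = 6
d11 = 40/3
endpoint = (-19/12, -7/3)

Apply edit: d1 := 5/3
  d5 = d1/5 = 1/3
  d6 = d3 - d5 = 17/3
  d7 = d1/5 = 1/3
  d8 = d1*2 = 10/3
  d9 = d8/5 = 2/3
  d10 = d7 + d6 = 6
  d11 = d8*2 + 7 - d5 = 40/3
Walk from origin (0, 0):
  seg 1: up by d9 = 2/3 → (0, 2/3)
  seg 2: right by d1 = 5/3 → (5/3, 2/3)
  seg 3: right by d2 = 7/4 → (41/12, 2/3)
  seg 4: left by d1 = 5/3 → (7/4, 2/3)
  seg 5: down by d6 = 17/3 → (7/4, -5)
  seg 6: up by d10 = 6 → (7/4, 1)
  seg 7: down by d8 = 10/3 → (7/4, -7/3)
  seg 8: left by d8 = 10/3 → (-19/12, -7/3)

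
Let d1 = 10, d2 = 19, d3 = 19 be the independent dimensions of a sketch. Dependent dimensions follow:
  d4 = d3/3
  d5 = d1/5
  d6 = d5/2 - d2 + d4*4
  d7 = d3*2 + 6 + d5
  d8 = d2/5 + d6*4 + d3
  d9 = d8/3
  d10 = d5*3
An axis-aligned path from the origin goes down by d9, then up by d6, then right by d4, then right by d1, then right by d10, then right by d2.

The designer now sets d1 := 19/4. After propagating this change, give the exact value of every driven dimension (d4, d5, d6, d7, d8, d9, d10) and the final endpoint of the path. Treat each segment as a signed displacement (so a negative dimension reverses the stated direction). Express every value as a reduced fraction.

Apply edit: d1 := 19/4
  d4 = d3/3 = 19/3
  d5 = d1/5 = 19/20
  d6 = d5/2 - d2 + d4*4 = 817/120
  d7 = d3*2 + 6 + d5 = 899/20
  d8 = d2/5 + d6*4 + d3 = 1501/30
  d9 = d8/3 = 1501/90
  d10 = d5*3 = 57/20
Walk from origin (0, 0):
  seg 1: down by d9 = 1501/90 → (0, -1501/90)
  seg 2: up by d6 = 817/120 → (0, -3553/360)
  seg 3: right by d4 = 19/3 → (19/3, -3553/360)
  seg 4: right by d1 = 19/4 → (133/12, -3553/360)
  seg 5: right by d10 = 57/20 → (209/15, -3553/360)
  seg 6: right by d2 = 19 → (494/15, -3553/360)

d4 = 19/3
d5 = 19/20
d6 = 817/120
d7 = 899/20
d8 = 1501/30
d9 = 1501/90
d10 = 57/20
endpoint = (494/15, -3553/360)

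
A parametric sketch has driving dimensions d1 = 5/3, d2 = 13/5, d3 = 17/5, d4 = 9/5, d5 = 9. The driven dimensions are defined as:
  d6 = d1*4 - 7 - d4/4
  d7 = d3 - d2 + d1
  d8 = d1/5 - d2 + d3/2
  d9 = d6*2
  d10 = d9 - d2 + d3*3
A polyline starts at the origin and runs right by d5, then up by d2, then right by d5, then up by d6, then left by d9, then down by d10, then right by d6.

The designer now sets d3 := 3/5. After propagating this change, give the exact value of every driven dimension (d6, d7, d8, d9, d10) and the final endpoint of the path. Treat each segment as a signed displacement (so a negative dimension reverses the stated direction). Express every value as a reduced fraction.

Apply edit: d3 := 3/5
  d6 = d1*4 - 7 - d4/4 = -47/60
  d7 = d3 - d2 + d1 = -1/3
  d8 = d1/5 - d2 + d3/2 = -59/30
  d9 = d6*2 = -47/30
  d10 = d9 - d2 + d3*3 = -71/30
Walk from origin (0, 0):
  seg 1: right by d5 = 9 → (9, 0)
  seg 2: up by d2 = 13/5 → (9, 13/5)
  seg 3: right by d5 = 9 → (18, 13/5)
  seg 4: up by d6 = -47/60 → (18, 109/60)
  seg 5: left by d9 = -47/30 → (587/30, 109/60)
  seg 6: down by d10 = -71/30 → (587/30, 251/60)
  seg 7: right by d6 = -47/60 → (1127/60, 251/60)

d6 = -47/60
d7 = -1/3
d8 = -59/30
d9 = -47/30
d10 = -71/30
endpoint = (1127/60, 251/60)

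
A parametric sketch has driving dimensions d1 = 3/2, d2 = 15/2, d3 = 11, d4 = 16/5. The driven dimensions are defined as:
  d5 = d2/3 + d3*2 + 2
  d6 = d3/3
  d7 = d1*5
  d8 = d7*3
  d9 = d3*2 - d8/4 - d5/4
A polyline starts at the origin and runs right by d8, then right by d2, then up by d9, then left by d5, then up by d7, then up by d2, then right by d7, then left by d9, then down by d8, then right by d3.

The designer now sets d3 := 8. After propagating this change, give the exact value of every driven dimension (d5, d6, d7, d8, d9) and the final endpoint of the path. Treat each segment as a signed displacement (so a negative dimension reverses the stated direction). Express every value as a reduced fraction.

Apply edit: d3 := 8
  d5 = d2/3 + d3*2 + 2 = 41/2
  d6 = d3/3 = 8/3
  d7 = d1*5 = 15/2
  d8 = d7*3 = 45/2
  d9 = d3*2 - d8/4 - d5/4 = 21/4
Walk from origin (0, 0):
  seg 1: right by d8 = 45/2 → (45/2, 0)
  seg 2: right by d2 = 15/2 → (30, 0)
  seg 3: up by d9 = 21/4 → (30, 21/4)
  seg 4: left by d5 = 41/2 → (19/2, 21/4)
  seg 5: up by d7 = 15/2 → (19/2, 51/4)
  seg 6: up by d2 = 15/2 → (19/2, 81/4)
  seg 7: right by d7 = 15/2 → (17, 81/4)
  seg 8: left by d9 = 21/4 → (47/4, 81/4)
  seg 9: down by d8 = 45/2 → (47/4, -9/4)
  seg 10: right by d3 = 8 → (79/4, -9/4)

d5 = 41/2
d6 = 8/3
d7 = 15/2
d8 = 45/2
d9 = 21/4
endpoint = (79/4, -9/4)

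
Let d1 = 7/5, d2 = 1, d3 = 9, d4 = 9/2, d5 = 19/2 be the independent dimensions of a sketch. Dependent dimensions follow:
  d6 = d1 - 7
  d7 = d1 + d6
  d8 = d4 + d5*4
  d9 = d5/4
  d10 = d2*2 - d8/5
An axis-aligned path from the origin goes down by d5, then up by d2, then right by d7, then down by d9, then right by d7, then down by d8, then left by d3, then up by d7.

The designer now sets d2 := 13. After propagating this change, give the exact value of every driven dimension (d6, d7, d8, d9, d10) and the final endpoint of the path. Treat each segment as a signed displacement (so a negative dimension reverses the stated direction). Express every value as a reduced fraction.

Apply edit: d2 := 13
  d6 = d1 - 7 = -28/5
  d7 = d1 + d6 = -21/5
  d8 = d4 + d5*4 = 85/2
  d9 = d5/4 = 19/8
  d10 = d2*2 - d8/5 = 35/2
Walk from origin (0, 0):
  seg 1: down by d5 = 19/2 → (0, -19/2)
  seg 2: up by d2 = 13 → (0, 7/2)
  seg 3: right by d7 = -21/5 → (-21/5, 7/2)
  seg 4: down by d9 = 19/8 → (-21/5, 9/8)
  seg 5: right by d7 = -21/5 → (-42/5, 9/8)
  seg 6: down by d8 = 85/2 → (-42/5, -331/8)
  seg 7: left by d3 = 9 → (-87/5, -331/8)
  seg 8: up by d7 = -21/5 → (-87/5, -1823/40)

d6 = -28/5
d7 = -21/5
d8 = 85/2
d9 = 19/8
d10 = 35/2
endpoint = (-87/5, -1823/40)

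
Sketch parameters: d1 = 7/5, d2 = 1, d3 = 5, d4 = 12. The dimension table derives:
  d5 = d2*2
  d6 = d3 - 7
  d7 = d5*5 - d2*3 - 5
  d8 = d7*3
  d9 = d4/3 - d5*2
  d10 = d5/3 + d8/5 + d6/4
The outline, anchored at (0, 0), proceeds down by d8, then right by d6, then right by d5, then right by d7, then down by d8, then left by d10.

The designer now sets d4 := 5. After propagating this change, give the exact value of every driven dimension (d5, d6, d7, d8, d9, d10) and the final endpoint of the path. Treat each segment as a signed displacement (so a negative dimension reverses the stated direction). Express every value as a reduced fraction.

d5 = 2
d6 = -2
d7 = 2
d8 = 6
d9 = -7/3
d10 = 41/30
endpoint = (19/30, -12)

Apply edit: d4 := 5
  d5 = d2*2 = 2
  d6 = d3 - 7 = -2
  d7 = d5*5 - d2*3 - 5 = 2
  d8 = d7*3 = 6
  d9 = d4/3 - d5*2 = -7/3
  d10 = d5/3 + d8/5 + d6/4 = 41/30
Walk from origin (0, 0):
  seg 1: down by d8 = 6 → (0, -6)
  seg 2: right by d6 = -2 → (-2, -6)
  seg 3: right by d5 = 2 → (0, -6)
  seg 4: right by d7 = 2 → (2, -6)
  seg 5: down by d8 = 6 → (2, -12)
  seg 6: left by d10 = 41/30 → (19/30, -12)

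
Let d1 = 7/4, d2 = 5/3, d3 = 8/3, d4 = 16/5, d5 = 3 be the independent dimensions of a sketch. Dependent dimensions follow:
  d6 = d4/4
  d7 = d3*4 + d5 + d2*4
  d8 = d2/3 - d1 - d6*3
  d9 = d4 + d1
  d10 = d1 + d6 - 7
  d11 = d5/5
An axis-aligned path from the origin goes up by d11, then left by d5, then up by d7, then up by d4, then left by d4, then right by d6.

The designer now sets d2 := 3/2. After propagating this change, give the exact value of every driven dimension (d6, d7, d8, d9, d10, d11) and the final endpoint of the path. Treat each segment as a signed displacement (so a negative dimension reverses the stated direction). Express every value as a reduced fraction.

d6 = 4/5
d7 = 59/3
d8 = -73/20
d9 = 99/20
d10 = -89/20
d11 = 3/5
endpoint = (-27/5, 352/15)

Apply edit: d2 := 3/2
  d6 = d4/4 = 4/5
  d7 = d3*4 + d5 + d2*4 = 59/3
  d8 = d2/3 - d1 - d6*3 = -73/20
  d9 = d4 + d1 = 99/20
  d10 = d1 + d6 - 7 = -89/20
  d11 = d5/5 = 3/5
Walk from origin (0, 0):
  seg 1: up by d11 = 3/5 → (0, 3/5)
  seg 2: left by d5 = 3 → (-3, 3/5)
  seg 3: up by d7 = 59/3 → (-3, 304/15)
  seg 4: up by d4 = 16/5 → (-3, 352/15)
  seg 5: left by d4 = 16/5 → (-31/5, 352/15)
  seg 6: right by d6 = 4/5 → (-27/5, 352/15)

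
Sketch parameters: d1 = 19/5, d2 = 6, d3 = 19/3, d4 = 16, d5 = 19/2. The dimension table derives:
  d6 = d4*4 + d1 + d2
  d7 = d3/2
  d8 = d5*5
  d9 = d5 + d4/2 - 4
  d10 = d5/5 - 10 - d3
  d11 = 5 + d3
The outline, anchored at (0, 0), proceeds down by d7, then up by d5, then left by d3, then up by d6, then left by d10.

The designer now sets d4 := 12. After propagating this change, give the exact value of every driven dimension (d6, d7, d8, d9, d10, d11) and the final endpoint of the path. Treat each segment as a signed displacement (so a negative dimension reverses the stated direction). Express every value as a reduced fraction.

Apply edit: d4 := 12
  d6 = d4*4 + d1 + d2 = 289/5
  d7 = d3/2 = 19/6
  d8 = d5*5 = 95/2
  d9 = d5 + d4/2 - 4 = 23/2
  d10 = d5/5 - 10 - d3 = -433/30
  d11 = 5 + d3 = 34/3
Walk from origin (0, 0):
  seg 1: down by d7 = 19/6 → (0, -19/6)
  seg 2: up by d5 = 19/2 → (0, 19/3)
  seg 3: left by d3 = 19/3 → (-19/3, 19/3)
  seg 4: up by d6 = 289/5 → (-19/3, 962/15)
  seg 5: left by d10 = -433/30 → (81/10, 962/15)

d6 = 289/5
d7 = 19/6
d8 = 95/2
d9 = 23/2
d10 = -433/30
d11 = 34/3
endpoint = (81/10, 962/15)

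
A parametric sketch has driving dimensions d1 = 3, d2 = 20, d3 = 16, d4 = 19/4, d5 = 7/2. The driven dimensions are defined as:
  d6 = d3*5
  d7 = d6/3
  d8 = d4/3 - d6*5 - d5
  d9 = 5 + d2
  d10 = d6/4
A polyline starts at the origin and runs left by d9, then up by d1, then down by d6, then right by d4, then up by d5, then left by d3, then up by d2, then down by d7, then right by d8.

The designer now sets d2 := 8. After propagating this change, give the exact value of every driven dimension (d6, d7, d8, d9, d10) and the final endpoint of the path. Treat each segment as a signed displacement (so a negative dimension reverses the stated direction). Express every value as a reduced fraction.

Apply edit: d2 := 8
  d6 = d3*5 = 80
  d7 = d6/3 = 80/3
  d8 = d4/3 - d6*5 - d5 = -4823/12
  d9 = 5 + d2 = 13
  d10 = d6/4 = 20
Walk from origin (0, 0):
  seg 1: left by d9 = 13 → (-13, 0)
  seg 2: up by d1 = 3 → (-13, 3)
  seg 3: down by d6 = 80 → (-13, -77)
  seg 4: right by d4 = 19/4 → (-33/4, -77)
  seg 5: up by d5 = 7/2 → (-33/4, -147/2)
  seg 6: left by d3 = 16 → (-97/4, -147/2)
  seg 7: up by d2 = 8 → (-97/4, -131/2)
  seg 8: down by d7 = 80/3 → (-97/4, -553/6)
  seg 9: right by d8 = -4823/12 → (-2557/6, -553/6)

d6 = 80
d7 = 80/3
d8 = -4823/12
d9 = 13
d10 = 20
endpoint = (-2557/6, -553/6)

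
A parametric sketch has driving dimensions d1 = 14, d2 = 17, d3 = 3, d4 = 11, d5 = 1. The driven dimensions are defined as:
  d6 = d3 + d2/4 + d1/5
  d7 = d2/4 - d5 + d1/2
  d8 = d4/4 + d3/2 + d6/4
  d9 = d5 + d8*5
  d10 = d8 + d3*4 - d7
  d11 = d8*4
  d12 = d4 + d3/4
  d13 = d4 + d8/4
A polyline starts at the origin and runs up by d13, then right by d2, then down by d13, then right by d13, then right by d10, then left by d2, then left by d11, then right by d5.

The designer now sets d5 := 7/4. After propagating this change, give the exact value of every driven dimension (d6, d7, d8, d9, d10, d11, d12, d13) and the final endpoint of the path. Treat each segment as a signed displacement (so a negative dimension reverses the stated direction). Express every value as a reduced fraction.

d6 = 201/20
d7 = 19/2
d8 = 541/80
d9 = 569/16
d10 = 741/80
d11 = 541/20
d12 = 47/4
d13 = 4061/320
endpoint = (-1071/320, 0)

Apply edit: d5 := 7/4
  d6 = d3 + d2/4 + d1/5 = 201/20
  d7 = d2/4 - d5 + d1/2 = 19/2
  d8 = d4/4 + d3/2 + d6/4 = 541/80
  d9 = d5 + d8*5 = 569/16
  d10 = d8 + d3*4 - d7 = 741/80
  d11 = d8*4 = 541/20
  d12 = d4 + d3/4 = 47/4
  d13 = d4 + d8/4 = 4061/320
Walk from origin (0, 0):
  seg 1: up by d13 = 4061/320 → (0, 4061/320)
  seg 2: right by d2 = 17 → (17, 4061/320)
  seg 3: down by d13 = 4061/320 → (17, 0)
  seg 4: right by d13 = 4061/320 → (9501/320, 0)
  seg 5: right by d10 = 741/80 → (2493/64, 0)
  seg 6: left by d2 = 17 → (1405/64, 0)
  seg 7: left by d11 = 541/20 → (-1631/320, 0)
  seg 8: right by d5 = 7/4 → (-1071/320, 0)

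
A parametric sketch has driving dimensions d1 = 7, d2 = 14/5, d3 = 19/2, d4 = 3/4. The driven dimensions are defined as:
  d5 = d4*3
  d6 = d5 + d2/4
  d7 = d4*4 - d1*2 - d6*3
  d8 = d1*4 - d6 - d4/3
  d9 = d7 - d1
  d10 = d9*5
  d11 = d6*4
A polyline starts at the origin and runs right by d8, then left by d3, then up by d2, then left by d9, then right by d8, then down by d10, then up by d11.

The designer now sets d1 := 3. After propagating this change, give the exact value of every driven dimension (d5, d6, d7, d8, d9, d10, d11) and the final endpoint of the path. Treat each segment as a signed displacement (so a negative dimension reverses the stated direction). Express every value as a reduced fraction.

Apply edit: d1 := 3
  d5 = d4*3 = 9/4
  d6 = d5 + d2/4 = 59/20
  d7 = d4*4 - d1*2 - d6*3 = -237/20
  d8 = d1*4 - d6 - d4/3 = 44/5
  d9 = d7 - d1 = -297/20
  d10 = d9*5 = -297/4
  d11 = d6*4 = 59/5
Walk from origin (0, 0):
  seg 1: right by d8 = 44/5 → (44/5, 0)
  seg 2: left by d3 = 19/2 → (-7/10, 0)
  seg 3: up by d2 = 14/5 → (-7/10, 14/5)
  seg 4: left by d9 = -297/20 → (283/20, 14/5)
  seg 5: right by d8 = 44/5 → (459/20, 14/5)
  seg 6: down by d10 = -297/4 → (459/20, 1541/20)
  seg 7: up by d11 = 59/5 → (459/20, 1777/20)

d5 = 9/4
d6 = 59/20
d7 = -237/20
d8 = 44/5
d9 = -297/20
d10 = -297/4
d11 = 59/5
endpoint = (459/20, 1777/20)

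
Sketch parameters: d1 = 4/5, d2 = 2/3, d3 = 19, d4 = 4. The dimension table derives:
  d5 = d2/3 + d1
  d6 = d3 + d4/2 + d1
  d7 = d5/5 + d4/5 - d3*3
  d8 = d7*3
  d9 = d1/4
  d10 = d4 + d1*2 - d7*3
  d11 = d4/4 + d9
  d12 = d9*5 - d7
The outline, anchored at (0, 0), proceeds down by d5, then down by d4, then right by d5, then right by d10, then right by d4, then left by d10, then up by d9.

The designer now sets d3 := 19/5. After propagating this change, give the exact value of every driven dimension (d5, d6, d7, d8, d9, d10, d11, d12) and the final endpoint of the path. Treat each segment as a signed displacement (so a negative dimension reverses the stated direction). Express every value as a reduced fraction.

Apply edit: d3 := 19/5
  d5 = d2/3 + d1 = 46/45
  d6 = d3 + d4/2 + d1 = 33/5
  d7 = d5/5 + d4/5 - d3*3 = -2339/225
  d8 = d7*3 = -2339/75
  d9 = d1/4 = 1/5
  d10 = d4 + d1*2 - d7*3 = 2759/75
  d11 = d4/4 + d9 = 6/5
  d12 = d9*5 - d7 = 2564/225
Walk from origin (0, 0):
  seg 1: down by d5 = 46/45 → (0, -46/45)
  seg 2: down by d4 = 4 → (0, -226/45)
  seg 3: right by d5 = 46/45 → (46/45, -226/45)
  seg 4: right by d10 = 2759/75 → (8507/225, -226/45)
  seg 5: right by d4 = 4 → (9407/225, -226/45)
  seg 6: left by d10 = 2759/75 → (226/45, -226/45)
  seg 7: up by d9 = 1/5 → (226/45, -217/45)

d5 = 46/45
d6 = 33/5
d7 = -2339/225
d8 = -2339/75
d9 = 1/5
d10 = 2759/75
d11 = 6/5
d12 = 2564/225
endpoint = (226/45, -217/45)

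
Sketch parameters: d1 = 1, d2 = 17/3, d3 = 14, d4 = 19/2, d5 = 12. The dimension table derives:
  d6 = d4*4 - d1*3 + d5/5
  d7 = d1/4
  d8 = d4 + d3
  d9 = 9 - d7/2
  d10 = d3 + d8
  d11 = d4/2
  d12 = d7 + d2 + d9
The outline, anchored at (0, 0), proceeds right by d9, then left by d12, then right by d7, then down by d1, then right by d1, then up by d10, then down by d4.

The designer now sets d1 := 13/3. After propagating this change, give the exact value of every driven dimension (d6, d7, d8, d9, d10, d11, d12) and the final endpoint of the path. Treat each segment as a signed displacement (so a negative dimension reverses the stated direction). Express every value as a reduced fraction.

d6 = 137/5
d7 = 13/12
d8 = 47/2
d9 = 203/24
d10 = 75/2
d11 = 19/4
d12 = 365/24
endpoint = (-4/3, 71/3)

Apply edit: d1 := 13/3
  d6 = d4*4 - d1*3 + d5/5 = 137/5
  d7 = d1/4 = 13/12
  d8 = d4 + d3 = 47/2
  d9 = 9 - d7/2 = 203/24
  d10 = d3 + d8 = 75/2
  d11 = d4/2 = 19/4
  d12 = d7 + d2 + d9 = 365/24
Walk from origin (0, 0):
  seg 1: right by d9 = 203/24 → (203/24, 0)
  seg 2: left by d12 = 365/24 → (-27/4, 0)
  seg 3: right by d7 = 13/12 → (-17/3, 0)
  seg 4: down by d1 = 13/3 → (-17/3, -13/3)
  seg 5: right by d1 = 13/3 → (-4/3, -13/3)
  seg 6: up by d10 = 75/2 → (-4/3, 199/6)
  seg 7: down by d4 = 19/2 → (-4/3, 71/3)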